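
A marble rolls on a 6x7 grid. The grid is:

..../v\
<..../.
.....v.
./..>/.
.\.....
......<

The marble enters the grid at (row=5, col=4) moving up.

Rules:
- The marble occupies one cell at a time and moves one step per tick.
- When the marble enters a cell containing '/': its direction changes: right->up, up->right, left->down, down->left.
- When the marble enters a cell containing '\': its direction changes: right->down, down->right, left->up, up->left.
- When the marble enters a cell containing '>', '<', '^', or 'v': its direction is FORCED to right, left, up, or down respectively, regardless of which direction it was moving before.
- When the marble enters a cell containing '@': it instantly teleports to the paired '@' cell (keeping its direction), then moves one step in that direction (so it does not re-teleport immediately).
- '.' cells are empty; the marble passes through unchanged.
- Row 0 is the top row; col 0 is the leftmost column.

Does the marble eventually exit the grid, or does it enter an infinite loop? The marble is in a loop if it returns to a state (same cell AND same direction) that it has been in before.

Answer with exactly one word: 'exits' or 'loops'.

Step 1: enter (5,4), '.' pass, move up to (4,4)
Step 2: enter (4,4), '.' pass, move up to (3,4)
Step 3: enter (3,4), '>' forces up->right, move right to (3,5)
Step 4: enter (3,5), '/' deflects right->up, move up to (2,5)
Step 5: enter (2,5), 'v' forces up->down, move down to (3,5)
Step 6: enter (3,5), '/' deflects down->left, move left to (3,4)
Step 7: enter (3,4), '>' forces left->right, move right to (3,5)
Step 8: at (3,5) dir=right — LOOP DETECTED (seen before)

Answer: loops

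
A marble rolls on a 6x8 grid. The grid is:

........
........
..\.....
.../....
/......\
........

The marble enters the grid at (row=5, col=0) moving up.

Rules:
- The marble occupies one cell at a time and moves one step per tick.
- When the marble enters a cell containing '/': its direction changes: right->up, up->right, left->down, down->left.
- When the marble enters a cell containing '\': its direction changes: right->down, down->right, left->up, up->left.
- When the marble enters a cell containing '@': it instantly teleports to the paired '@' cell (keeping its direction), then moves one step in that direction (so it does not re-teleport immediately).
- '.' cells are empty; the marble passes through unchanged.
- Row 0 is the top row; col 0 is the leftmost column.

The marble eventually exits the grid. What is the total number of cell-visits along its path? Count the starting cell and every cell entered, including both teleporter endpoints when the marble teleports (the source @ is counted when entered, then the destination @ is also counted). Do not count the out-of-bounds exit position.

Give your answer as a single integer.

Step 1: enter (5,0), '.' pass, move up to (4,0)
Step 2: enter (4,0), '/' deflects up->right, move right to (4,1)
Step 3: enter (4,1), '.' pass, move right to (4,2)
Step 4: enter (4,2), '.' pass, move right to (4,3)
Step 5: enter (4,3), '.' pass, move right to (4,4)
Step 6: enter (4,4), '.' pass, move right to (4,5)
Step 7: enter (4,5), '.' pass, move right to (4,6)
Step 8: enter (4,6), '.' pass, move right to (4,7)
Step 9: enter (4,7), '\' deflects right->down, move down to (5,7)
Step 10: enter (5,7), '.' pass, move down to (6,7)
Step 11: at (6,7) — EXIT via bottom edge, pos 7
Path length (cell visits): 10

Answer: 10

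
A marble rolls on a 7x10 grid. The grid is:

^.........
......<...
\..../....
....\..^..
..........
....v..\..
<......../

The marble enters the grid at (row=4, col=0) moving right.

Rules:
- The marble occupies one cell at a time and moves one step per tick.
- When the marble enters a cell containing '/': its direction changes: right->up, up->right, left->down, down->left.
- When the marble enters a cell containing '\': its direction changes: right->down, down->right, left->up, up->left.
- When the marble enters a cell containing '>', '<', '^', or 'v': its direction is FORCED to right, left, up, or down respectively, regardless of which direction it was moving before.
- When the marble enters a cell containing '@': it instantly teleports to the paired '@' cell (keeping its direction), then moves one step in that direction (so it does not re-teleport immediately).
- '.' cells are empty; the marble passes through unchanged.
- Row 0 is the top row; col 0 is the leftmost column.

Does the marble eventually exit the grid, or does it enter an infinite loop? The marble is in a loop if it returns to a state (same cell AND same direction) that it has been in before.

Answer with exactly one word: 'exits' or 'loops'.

Answer: exits

Derivation:
Step 1: enter (4,0), '.' pass, move right to (4,1)
Step 2: enter (4,1), '.' pass, move right to (4,2)
Step 3: enter (4,2), '.' pass, move right to (4,3)
Step 4: enter (4,3), '.' pass, move right to (4,4)
Step 5: enter (4,4), '.' pass, move right to (4,5)
Step 6: enter (4,5), '.' pass, move right to (4,6)
Step 7: enter (4,6), '.' pass, move right to (4,7)
Step 8: enter (4,7), '.' pass, move right to (4,8)
Step 9: enter (4,8), '.' pass, move right to (4,9)
Step 10: enter (4,9), '.' pass, move right to (4,10)
Step 11: at (4,10) — EXIT via right edge, pos 4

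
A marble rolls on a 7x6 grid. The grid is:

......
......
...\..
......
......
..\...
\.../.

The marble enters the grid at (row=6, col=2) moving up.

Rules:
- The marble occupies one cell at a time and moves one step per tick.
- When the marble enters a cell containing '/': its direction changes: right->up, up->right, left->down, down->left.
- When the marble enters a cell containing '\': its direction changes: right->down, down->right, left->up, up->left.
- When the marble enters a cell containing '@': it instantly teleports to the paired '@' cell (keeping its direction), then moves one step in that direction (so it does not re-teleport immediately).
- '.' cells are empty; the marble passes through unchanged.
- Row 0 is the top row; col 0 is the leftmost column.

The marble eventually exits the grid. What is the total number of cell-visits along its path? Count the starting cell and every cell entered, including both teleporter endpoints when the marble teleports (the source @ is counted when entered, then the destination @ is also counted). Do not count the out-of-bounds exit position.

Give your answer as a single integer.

Step 1: enter (6,2), '.' pass, move up to (5,2)
Step 2: enter (5,2), '\' deflects up->left, move left to (5,1)
Step 3: enter (5,1), '.' pass, move left to (5,0)
Step 4: enter (5,0), '.' pass, move left to (5,-1)
Step 5: at (5,-1) — EXIT via left edge, pos 5
Path length (cell visits): 4

Answer: 4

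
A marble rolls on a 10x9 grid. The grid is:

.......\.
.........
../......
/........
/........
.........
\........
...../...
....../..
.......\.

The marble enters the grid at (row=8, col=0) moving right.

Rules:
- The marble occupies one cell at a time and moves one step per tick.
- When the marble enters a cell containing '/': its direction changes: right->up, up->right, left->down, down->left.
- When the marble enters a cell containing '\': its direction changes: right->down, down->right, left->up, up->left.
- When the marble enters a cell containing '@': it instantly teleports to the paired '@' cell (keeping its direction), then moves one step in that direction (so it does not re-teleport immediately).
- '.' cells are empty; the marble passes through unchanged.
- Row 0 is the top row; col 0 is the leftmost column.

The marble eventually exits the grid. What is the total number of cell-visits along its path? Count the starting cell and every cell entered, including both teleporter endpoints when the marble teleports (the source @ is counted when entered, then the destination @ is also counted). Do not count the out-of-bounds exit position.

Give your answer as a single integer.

Step 1: enter (8,0), '.' pass, move right to (8,1)
Step 2: enter (8,1), '.' pass, move right to (8,2)
Step 3: enter (8,2), '.' pass, move right to (8,3)
Step 4: enter (8,3), '.' pass, move right to (8,4)
Step 5: enter (8,4), '.' pass, move right to (8,5)
Step 6: enter (8,5), '.' pass, move right to (8,6)
Step 7: enter (8,6), '/' deflects right->up, move up to (7,6)
Step 8: enter (7,6), '.' pass, move up to (6,6)
Step 9: enter (6,6), '.' pass, move up to (5,6)
Step 10: enter (5,6), '.' pass, move up to (4,6)
Step 11: enter (4,6), '.' pass, move up to (3,6)
Step 12: enter (3,6), '.' pass, move up to (2,6)
Step 13: enter (2,6), '.' pass, move up to (1,6)
Step 14: enter (1,6), '.' pass, move up to (0,6)
Step 15: enter (0,6), '.' pass, move up to (-1,6)
Step 16: at (-1,6) — EXIT via top edge, pos 6
Path length (cell visits): 15

Answer: 15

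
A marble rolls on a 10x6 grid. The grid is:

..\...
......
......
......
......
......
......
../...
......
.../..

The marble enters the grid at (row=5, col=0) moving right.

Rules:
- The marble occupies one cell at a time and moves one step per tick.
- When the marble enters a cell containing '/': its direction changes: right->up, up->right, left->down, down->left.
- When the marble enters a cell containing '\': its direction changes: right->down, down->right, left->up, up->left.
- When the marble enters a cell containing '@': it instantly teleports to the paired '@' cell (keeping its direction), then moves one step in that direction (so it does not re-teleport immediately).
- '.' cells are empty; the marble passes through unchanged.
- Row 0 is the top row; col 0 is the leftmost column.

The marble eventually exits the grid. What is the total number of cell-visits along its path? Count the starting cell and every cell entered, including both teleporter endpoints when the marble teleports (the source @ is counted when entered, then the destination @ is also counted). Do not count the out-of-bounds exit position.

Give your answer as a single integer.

Step 1: enter (5,0), '.' pass, move right to (5,1)
Step 2: enter (5,1), '.' pass, move right to (5,2)
Step 3: enter (5,2), '.' pass, move right to (5,3)
Step 4: enter (5,3), '.' pass, move right to (5,4)
Step 5: enter (5,4), '.' pass, move right to (5,5)
Step 6: enter (5,5), '.' pass, move right to (5,6)
Step 7: at (5,6) — EXIT via right edge, pos 5
Path length (cell visits): 6

Answer: 6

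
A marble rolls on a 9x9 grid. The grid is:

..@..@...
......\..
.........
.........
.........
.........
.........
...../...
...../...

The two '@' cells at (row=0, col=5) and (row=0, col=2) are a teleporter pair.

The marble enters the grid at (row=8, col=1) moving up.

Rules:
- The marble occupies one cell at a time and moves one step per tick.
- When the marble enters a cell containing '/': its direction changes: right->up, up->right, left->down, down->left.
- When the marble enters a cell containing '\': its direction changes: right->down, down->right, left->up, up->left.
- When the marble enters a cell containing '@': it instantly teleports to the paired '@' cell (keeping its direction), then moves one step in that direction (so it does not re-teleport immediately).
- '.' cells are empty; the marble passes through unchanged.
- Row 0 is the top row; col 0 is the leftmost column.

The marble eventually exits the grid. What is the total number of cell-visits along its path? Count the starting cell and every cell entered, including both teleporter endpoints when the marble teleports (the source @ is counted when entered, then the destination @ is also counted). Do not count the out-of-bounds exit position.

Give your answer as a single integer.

Answer: 9

Derivation:
Step 1: enter (8,1), '.' pass, move up to (7,1)
Step 2: enter (7,1), '.' pass, move up to (6,1)
Step 3: enter (6,1), '.' pass, move up to (5,1)
Step 4: enter (5,1), '.' pass, move up to (4,1)
Step 5: enter (4,1), '.' pass, move up to (3,1)
Step 6: enter (3,1), '.' pass, move up to (2,1)
Step 7: enter (2,1), '.' pass, move up to (1,1)
Step 8: enter (1,1), '.' pass, move up to (0,1)
Step 9: enter (0,1), '.' pass, move up to (-1,1)
Step 10: at (-1,1) — EXIT via top edge, pos 1
Path length (cell visits): 9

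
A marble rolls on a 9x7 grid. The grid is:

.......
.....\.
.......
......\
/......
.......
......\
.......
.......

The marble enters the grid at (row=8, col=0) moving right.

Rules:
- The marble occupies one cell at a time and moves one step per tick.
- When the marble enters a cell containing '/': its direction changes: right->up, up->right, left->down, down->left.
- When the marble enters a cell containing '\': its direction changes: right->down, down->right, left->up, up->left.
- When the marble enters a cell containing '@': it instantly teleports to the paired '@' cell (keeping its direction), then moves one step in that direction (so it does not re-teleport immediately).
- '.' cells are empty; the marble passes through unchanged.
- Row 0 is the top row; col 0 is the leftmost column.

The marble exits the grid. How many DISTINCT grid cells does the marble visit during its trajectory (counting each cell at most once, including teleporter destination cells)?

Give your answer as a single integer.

Answer: 7

Derivation:
Step 1: enter (8,0), '.' pass, move right to (8,1)
Step 2: enter (8,1), '.' pass, move right to (8,2)
Step 3: enter (8,2), '.' pass, move right to (8,3)
Step 4: enter (8,3), '.' pass, move right to (8,4)
Step 5: enter (8,4), '.' pass, move right to (8,5)
Step 6: enter (8,5), '.' pass, move right to (8,6)
Step 7: enter (8,6), '.' pass, move right to (8,7)
Step 8: at (8,7) — EXIT via right edge, pos 8
Distinct cells visited: 7 (path length 7)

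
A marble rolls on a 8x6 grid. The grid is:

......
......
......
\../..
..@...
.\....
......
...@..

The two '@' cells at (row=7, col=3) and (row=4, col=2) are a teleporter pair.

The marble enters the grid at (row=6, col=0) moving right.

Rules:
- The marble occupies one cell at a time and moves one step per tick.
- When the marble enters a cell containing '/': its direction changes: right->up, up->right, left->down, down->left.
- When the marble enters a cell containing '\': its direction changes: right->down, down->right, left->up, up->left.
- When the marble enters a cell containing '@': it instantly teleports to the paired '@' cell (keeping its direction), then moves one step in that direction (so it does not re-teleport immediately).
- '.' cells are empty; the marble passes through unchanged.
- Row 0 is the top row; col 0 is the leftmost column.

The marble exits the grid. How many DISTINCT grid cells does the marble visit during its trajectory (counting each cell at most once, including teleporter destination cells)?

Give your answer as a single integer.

Answer: 6

Derivation:
Step 1: enter (6,0), '.' pass, move right to (6,1)
Step 2: enter (6,1), '.' pass, move right to (6,2)
Step 3: enter (6,2), '.' pass, move right to (6,3)
Step 4: enter (6,3), '.' pass, move right to (6,4)
Step 5: enter (6,4), '.' pass, move right to (6,5)
Step 6: enter (6,5), '.' pass, move right to (6,6)
Step 7: at (6,6) — EXIT via right edge, pos 6
Distinct cells visited: 6 (path length 6)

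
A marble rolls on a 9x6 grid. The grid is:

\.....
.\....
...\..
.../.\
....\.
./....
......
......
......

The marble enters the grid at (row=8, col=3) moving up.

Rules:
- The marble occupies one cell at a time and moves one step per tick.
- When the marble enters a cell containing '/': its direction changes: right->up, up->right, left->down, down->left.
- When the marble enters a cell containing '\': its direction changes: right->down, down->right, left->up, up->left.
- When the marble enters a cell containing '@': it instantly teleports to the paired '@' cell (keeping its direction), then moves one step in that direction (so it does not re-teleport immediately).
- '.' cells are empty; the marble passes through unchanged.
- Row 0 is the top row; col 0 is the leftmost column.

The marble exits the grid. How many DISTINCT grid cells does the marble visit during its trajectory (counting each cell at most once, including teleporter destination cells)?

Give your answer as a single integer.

Step 1: enter (8,3), '.' pass, move up to (7,3)
Step 2: enter (7,3), '.' pass, move up to (6,3)
Step 3: enter (6,3), '.' pass, move up to (5,3)
Step 4: enter (5,3), '.' pass, move up to (4,3)
Step 5: enter (4,3), '.' pass, move up to (3,3)
Step 6: enter (3,3), '/' deflects up->right, move right to (3,4)
Step 7: enter (3,4), '.' pass, move right to (3,5)
Step 8: enter (3,5), '\' deflects right->down, move down to (4,5)
Step 9: enter (4,5), '.' pass, move down to (5,5)
Step 10: enter (5,5), '.' pass, move down to (6,5)
Step 11: enter (6,5), '.' pass, move down to (7,5)
Step 12: enter (7,5), '.' pass, move down to (8,5)
Step 13: enter (8,5), '.' pass, move down to (9,5)
Step 14: at (9,5) — EXIT via bottom edge, pos 5
Distinct cells visited: 13 (path length 13)

Answer: 13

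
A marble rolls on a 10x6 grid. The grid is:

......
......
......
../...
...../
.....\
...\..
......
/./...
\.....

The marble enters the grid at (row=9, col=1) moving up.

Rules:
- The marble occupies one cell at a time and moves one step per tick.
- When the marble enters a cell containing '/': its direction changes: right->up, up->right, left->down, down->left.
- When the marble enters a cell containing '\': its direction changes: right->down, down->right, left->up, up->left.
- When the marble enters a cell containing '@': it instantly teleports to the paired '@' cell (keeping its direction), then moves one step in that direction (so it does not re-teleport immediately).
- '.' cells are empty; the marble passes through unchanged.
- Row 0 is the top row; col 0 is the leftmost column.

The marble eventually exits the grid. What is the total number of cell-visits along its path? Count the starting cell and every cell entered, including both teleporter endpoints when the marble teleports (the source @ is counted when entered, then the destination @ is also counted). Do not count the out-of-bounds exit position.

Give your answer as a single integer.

Answer: 10

Derivation:
Step 1: enter (9,1), '.' pass, move up to (8,1)
Step 2: enter (8,1), '.' pass, move up to (7,1)
Step 3: enter (7,1), '.' pass, move up to (6,1)
Step 4: enter (6,1), '.' pass, move up to (5,1)
Step 5: enter (5,1), '.' pass, move up to (4,1)
Step 6: enter (4,1), '.' pass, move up to (3,1)
Step 7: enter (3,1), '.' pass, move up to (2,1)
Step 8: enter (2,1), '.' pass, move up to (1,1)
Step 9: enter (1,1), '.' pass, move up to (0,1)
Step 10: enter (0,1), '.' pass, move up to (-1,1)
Step 11: at (-1,1) — EXIT via top edge, pos 1
Path length (cell visits): 10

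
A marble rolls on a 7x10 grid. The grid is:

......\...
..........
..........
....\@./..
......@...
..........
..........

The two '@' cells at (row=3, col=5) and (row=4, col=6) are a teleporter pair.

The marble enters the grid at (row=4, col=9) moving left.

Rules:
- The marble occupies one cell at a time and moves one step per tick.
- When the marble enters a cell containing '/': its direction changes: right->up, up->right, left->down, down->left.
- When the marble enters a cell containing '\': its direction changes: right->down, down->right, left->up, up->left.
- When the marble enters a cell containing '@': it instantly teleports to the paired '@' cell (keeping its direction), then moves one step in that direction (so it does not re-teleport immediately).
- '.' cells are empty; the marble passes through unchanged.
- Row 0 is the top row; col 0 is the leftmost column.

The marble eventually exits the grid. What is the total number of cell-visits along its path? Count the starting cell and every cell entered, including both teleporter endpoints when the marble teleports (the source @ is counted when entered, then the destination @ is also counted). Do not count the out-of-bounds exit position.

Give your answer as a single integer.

Step 1: enter (4,9), '.' pass, move left to (4,8)
Step 2: enter (4,8), '.' pass, move left to (4,7)
Step 3: enter (4,7), '.' pass, move left to (4,6)
Step 4: enter (4,6), '@' teleport (4,6)->(3,5), also enter (3,5), move left to (3,4)
Step 5: enter (3,4), '\' deflects left->up, move up to (2,4)
Step 6: enter (2,4), '.' pass, move up to (1,4)
Step 7: enter (1,4), '.' pass, move up to (0,4)
Step 8: enter (0,4), '.' pass, move up to (-1,4)
Step 9: at (-1,4) — EXIT via top edge, pos 4
Path length (cell visits): 9

Answer: 9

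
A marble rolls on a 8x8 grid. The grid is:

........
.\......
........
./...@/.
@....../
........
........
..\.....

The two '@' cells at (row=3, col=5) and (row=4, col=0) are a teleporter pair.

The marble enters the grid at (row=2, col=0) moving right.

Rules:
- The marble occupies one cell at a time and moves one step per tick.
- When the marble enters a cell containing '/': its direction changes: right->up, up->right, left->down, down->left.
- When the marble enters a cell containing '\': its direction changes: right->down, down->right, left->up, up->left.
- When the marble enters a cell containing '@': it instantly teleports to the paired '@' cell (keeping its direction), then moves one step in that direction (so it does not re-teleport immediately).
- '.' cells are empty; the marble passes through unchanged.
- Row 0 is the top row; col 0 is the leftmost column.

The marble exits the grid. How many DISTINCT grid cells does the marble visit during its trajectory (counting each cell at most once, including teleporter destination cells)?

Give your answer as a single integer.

Step 1: enter (2,0), '.' pass, move right to (2,1)
Step 2: enter (2,1), '.' pass, move right to (2,2)
Step 3: enter (2,2), '.' pass, move right to (2,3)
Step 4: enter (2,3), '.' pass, move right to (2,4)
Step 5: enter (2,4), '.' pass, move right to (2,5)
Step 6: enter (2,5), '.' pass, move right to (2,6)
Step 7: enter (2,6), '.' pass, move right to (2,7)
Step 8: enter (2,7), '.' pass, move right to (2,8)
Step 9: at (2,8) — EXIT via right edge, pos 2
Distinct cells visited: 8 (path length 8)

Answer: 8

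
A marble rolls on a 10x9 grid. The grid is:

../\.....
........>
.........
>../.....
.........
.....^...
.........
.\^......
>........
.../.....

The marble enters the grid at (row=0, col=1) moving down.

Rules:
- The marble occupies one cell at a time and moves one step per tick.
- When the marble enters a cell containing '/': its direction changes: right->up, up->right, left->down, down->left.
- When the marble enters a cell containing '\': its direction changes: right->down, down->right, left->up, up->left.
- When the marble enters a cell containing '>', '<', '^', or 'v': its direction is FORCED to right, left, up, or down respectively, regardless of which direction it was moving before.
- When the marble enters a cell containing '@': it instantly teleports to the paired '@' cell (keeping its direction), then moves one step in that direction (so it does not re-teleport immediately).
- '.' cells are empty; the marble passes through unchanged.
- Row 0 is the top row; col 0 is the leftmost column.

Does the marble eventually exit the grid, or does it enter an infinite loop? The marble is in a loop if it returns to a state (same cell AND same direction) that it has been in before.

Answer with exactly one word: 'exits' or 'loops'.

Answer: loops

Derivation:
Step 1: enter (0,1), '.' pass, move down to (1,1)
Step 2: enter (1,1), '.' pass, move down to (2,1)
Step 3: enter (2,1), '.' pass, move down to (3,1)
Step 4: enter (3,1), '.' pass, move down to (4,1)
Step 5: enter (4,1), '.' pass, move down to (5,1)
Step 6: enter (5,1), '.' pass, move down to (6,1)
Step 7: enter (6,1), '.' pass, move down to (7,1)
Step 8: enter (7,1), '\' deflects down->right, move right to (7,2)
Step 9: enter (7,2), '^' forces right->up, move up to (6,2)
Step 10: enter (6,2), '.' pass, move up to (5,2)
Step 11: enter (5,2), '.' pass, move up to (4,2)
Step 12: enter (4,2), '.' pass, move up to (3,2)
Step 13: enter (3,2), '.' pass, move up to (2,2)
Step 14: enter (2,2), '.' pass, move up to (1,2)
Step 15: enter (1,2), '.' pass, move up to (0,2)
Step 16: enter (0,2), '/' deflects up->right, move right to (0,3)
Step 17: enter (0,3), '\' deflects right->down, move down to (1,3)
Step 18: enter (1,3), '.' pass, move down to (2,3)
Step 19: enter (2,3), '.' pass, move down to (3,3)
Step 20: enter (3,3), '/' deflects down->left, move left to (3,2)
Step 21: enter (3,2), '.' pass, move left to (3,1)
Step 22: enter (3,1), '.' pass, move left to (3,0)
Step 23: enter (3,0), '>' forces left->right, move right to (3,1)
Step 24: enter (3,1), '.' pass, move right to (3,2)
Step 25: enter (3,2), '.' pass, move right to (3,3)
Step 26: enter (3,3), '/' deflects right->up, move up to (2,3)
Step 27: enter (2,3), '.' pass, move up to (1,3)
Step 28: enter (1,3), '.' pass, move up to (0,3)
Step 29: enter (0,3), '\' deflects up->left, move left to (0,2)
Step 30: enter (0,2), '/' deflects left->down, move down to (1,2)
Step 31: enter (1,2), '.' pass, move down to (2,2)
Step 32: enter (2,2), '.' pass, move down to (3,2)
Step 33: enter (3,2), '.' pass, move down to (4,2)
Step 34: enter (4,2), '.' pass, move down to (5,2)
Step 35: enter (5,2), '.' pass, move down to (6,2)
Step 36: enter (6,2), '.' pass, move down to (7,2)
Step 37: enter (7,2), '^' forces down->up, move up to (6,2)
Step 38: at (6,2) dir=up — LOOP DETECTED (seen before)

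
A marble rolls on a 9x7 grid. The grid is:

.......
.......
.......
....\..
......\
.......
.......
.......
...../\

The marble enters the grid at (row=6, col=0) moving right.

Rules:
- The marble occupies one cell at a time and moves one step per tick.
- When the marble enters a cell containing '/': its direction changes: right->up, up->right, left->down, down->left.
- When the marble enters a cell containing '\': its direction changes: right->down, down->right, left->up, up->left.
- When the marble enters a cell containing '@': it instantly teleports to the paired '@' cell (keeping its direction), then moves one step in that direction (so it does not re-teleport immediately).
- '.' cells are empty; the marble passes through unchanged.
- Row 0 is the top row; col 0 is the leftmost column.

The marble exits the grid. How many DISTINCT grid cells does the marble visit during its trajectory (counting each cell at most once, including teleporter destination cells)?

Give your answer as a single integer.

Answer: 7

Derivation:
Step 1: enter (6,0), '.' pass, move right to (6,1)
Step 2: enter (6,1), '.' pass, move right to (6,2)
Step 3: enter (6,2), '.' pass, move right to (6,3)
Step 4: enter (6,3), '.' pass, move right to (6,4)
Step 5: enter (6,4), '.' pass, move right to (6,5)
Step 6: enter (6,5), '.' pass, move right to (6,6)
Step 7: enter (6,6), '.' pass, move right to (6,7)
Step 8: at (6,7) — EXIT via right edge, pos 6
Distinct cells visited: 7 (path length 7)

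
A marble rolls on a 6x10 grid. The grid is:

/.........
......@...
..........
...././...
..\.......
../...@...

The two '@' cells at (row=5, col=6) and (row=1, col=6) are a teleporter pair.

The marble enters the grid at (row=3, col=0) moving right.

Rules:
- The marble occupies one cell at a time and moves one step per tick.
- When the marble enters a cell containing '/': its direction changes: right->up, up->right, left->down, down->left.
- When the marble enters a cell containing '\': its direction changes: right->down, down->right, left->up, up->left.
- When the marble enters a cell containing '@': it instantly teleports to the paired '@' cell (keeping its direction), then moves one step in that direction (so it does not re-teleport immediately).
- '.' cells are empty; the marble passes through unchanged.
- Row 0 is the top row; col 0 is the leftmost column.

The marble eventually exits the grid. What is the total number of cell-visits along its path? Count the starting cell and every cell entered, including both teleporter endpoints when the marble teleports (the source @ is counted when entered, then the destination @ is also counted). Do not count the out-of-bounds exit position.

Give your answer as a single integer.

Answer: 8

Derivation:
Step 1: enter (3,0), '.' pass, move right to (3,1)
Step 2: enter (3,1), '.' pass, move right to (3,2)
Step 3: enter (3,2), '.' pass, move right to (3,3)
Step 4: enter (3,3), '.' pass, move right to (3,4)
Step 5: enter (3,4), '/' deflects right->up, move up to (2,4)
Step 6: enter (2,4), '.' pass, move up to (1,4)
Step 7: enter (1,4), '.' pass, move up to (0,4)
Step 8: enter (0,4), '.' pass, move up to (-1,4)
Step 9: at (-1,4) — EXIT via top edge, pos 4
Path length (cell visits): 8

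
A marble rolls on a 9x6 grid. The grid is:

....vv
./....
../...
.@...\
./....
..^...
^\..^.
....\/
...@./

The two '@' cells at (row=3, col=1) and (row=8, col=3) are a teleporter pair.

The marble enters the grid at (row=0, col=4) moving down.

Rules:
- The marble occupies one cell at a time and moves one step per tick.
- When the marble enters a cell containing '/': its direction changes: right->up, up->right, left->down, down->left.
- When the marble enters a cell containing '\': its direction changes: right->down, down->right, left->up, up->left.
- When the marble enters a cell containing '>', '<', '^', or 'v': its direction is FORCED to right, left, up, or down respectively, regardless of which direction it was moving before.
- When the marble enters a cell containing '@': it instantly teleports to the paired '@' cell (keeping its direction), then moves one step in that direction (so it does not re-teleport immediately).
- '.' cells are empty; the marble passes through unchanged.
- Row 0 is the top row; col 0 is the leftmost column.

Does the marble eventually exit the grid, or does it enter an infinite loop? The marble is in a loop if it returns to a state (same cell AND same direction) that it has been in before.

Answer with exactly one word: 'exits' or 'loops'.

Step 1: enter (0,4), 'v' forces down->down, move down to (1,4)
Step 2: enter (1,4), '.' pass, move down to (2,4)
Step 3: enter (2,4), '.' pass, move down to (3,4)
Step 4: enter (3,4), '.' pass, move down to (4,4)
Step 5: enter (4,4), '.' pass, move down to (5,4)
Step 6: enter (5,4), '.' pass, move down to (6,4)
Step 7: enter (6,4), '^' forces down->up, move up to (5,4)
Step 8: enter (5,4), '.' pass, move up to (4,4)
Step 9: enter (4,4), '.' pass, move up to (3,4)
Step 10: enter (3,4), '.' pass, move up to (2,4)
Step 11: enter (2,4), '.' pass, move up to (1,4)
Step 12: enter (1,4), '.' pass, move up to (0,4)
Step 13: enter (0,4), 'v' forces up->down, move down to (1,4)
Step 14: at (1,4) dir=down — LOOP DETECTED (seen before)

Answer: loops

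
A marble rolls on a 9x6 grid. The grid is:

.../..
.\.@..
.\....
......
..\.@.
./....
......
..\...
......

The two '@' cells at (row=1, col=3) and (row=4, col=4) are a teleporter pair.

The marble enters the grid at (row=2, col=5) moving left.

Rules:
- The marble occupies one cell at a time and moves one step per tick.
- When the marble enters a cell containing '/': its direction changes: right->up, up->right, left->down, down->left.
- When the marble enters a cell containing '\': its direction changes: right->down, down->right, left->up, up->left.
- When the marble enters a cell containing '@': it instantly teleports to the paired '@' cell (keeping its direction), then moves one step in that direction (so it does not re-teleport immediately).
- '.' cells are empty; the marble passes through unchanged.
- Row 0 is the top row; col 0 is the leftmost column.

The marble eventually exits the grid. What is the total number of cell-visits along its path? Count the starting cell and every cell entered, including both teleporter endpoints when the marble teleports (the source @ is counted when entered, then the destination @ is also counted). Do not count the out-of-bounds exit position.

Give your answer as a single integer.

Answer: 7

Derivation:
Step 1: enter (2,5), '.' pass, move left to (2,4)
Step 2: enter (2,4), '.' pass, move left to (2,3)
Step 3: enter (2,3), '.' pass, move left to (2,2)
Step 4: enter (2,2), '.' pass, move left to (2,1)
Step 5: enter (2,1), '\' deflects left->up, move up to (1,1)
Step 6: enter (1,1), '\' deflects up->left, move left to (1,0)
Step 7: enter (1,0), '.' pass, move left to (1,-1)
Step 8: at (1,-1) — EXIT via left edge, pos 1
Path length (cell visits): 7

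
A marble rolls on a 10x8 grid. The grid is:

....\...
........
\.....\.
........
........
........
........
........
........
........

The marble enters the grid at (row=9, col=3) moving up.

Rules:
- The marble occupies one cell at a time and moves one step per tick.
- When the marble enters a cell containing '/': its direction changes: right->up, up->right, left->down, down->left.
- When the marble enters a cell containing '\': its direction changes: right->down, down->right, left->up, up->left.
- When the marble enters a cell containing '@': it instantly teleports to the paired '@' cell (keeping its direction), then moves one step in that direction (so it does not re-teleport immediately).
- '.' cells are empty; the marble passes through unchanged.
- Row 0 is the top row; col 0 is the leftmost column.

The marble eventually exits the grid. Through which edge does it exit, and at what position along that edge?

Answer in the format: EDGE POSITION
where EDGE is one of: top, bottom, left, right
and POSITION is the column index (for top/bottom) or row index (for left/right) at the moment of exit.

Answer: top 3

Derivation:
Step 1: enter (9,3), '.' pass, move up to (8,3)
Step 2: enter (8,3), '.' pass, move up to (7,3)
Step 3: enter (7,3), '.' pass, move up to (6,3)
Step 4: enter (6,3), '.' pass, move up to (5,3)
Step 5: enter (5,3), '.' pass, move up to (4,3)
Step 6: enter (4,3), '.' pass, move up to (3,3)
Step 7: enter (3,3), '.' pass, move up to (2,3)
Step 8: enter (2,3), '.' pass, move up to (1,3)
Step 9: enter (1,3), '.' pass, move up to (0,3)
Step 10: enter (0,3), '.' pass, move up to (-1,3)
Step 11: at (-1,3) — EXIT via top edge, pos 3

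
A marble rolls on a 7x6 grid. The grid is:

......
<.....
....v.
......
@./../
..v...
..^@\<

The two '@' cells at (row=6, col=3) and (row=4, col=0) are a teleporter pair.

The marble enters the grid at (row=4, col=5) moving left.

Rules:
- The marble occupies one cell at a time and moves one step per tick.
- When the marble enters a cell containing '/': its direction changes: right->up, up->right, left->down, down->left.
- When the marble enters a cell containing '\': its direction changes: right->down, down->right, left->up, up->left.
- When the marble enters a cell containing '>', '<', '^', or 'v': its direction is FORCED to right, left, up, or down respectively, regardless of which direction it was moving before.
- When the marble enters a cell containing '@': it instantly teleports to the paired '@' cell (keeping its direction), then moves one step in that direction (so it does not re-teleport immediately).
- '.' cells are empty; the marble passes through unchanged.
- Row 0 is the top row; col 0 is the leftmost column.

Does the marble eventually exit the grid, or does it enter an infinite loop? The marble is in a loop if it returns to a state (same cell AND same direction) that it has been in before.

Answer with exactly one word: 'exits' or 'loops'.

Step 1: enter (4,5), '/' deflects left->down, move down to (5,5)
Step 2: enter (5,5), '.' pass, move down to (6,5)
Step 3: enter (6,5), '<' forces down->left, move left to (6,4)
Step 4: enter (6,4), '\' deflects left->up, move up to (5,4)
Step 5: enter (5,4), '.' pass, move up to (4,4)
Step 6: enter (4,4), '.' pass, move up to (3,4)
Step 7: enter (3,4), '.' pass, move up to (2,4)
Step 8: enter (2,4), 'v' forces up->down, move down to (3,4)
Step 9: enter (3,4), '.' pass, move down to (4,4)
Step 10: enter (4,4), '.' pass, move down to (5,4)
Step 11: enter (5,4), '.' pass, move down to (6,4)
Step 12: enter (6,4), '\' deflects down->right, move right to (6,5)
Step 13: enter (6,5), '<' forces right->left, move left to (6,4)
Step 14: at (6,4) dir=left — LOOP DETECTED (seen before)

Answer: loops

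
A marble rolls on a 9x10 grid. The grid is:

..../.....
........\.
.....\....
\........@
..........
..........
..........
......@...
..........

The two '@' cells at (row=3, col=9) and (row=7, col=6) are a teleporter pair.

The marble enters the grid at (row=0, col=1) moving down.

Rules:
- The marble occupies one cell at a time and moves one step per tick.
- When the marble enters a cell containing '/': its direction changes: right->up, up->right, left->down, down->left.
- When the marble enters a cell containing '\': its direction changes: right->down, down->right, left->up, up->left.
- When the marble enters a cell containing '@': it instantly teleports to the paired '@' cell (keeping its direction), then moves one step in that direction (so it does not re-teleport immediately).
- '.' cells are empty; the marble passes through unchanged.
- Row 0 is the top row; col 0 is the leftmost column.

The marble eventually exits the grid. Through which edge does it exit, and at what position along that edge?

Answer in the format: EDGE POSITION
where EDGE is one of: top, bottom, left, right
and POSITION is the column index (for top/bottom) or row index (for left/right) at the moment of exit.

Answer: bottom 1

Derivation:
Step 1: enter (0,1), '.' pass, move down to (1,1)
Step 2: enter (1,1), '.' pass, move down to (2,1)
Step 3: enter (2,1), '.' pass, move down to (3,1)
Step 4: enter (3,1), '.' pass, move down to (4,1)
Step 5: enter (4,1), '.' pass, move down to (5,1)
Step 6: enter (5,1), '.' pass, move down to (6,1)
Step 7: enter (6,1), '.' pass, move down to (7,1)
Step 8: enter (7,1), '.' pass, move down to (8,1)
Step 9: enter (8,1), '.' pass, move down to (9,1)
Step 10: at (9,1) — EXIT via bottom edge, pos 1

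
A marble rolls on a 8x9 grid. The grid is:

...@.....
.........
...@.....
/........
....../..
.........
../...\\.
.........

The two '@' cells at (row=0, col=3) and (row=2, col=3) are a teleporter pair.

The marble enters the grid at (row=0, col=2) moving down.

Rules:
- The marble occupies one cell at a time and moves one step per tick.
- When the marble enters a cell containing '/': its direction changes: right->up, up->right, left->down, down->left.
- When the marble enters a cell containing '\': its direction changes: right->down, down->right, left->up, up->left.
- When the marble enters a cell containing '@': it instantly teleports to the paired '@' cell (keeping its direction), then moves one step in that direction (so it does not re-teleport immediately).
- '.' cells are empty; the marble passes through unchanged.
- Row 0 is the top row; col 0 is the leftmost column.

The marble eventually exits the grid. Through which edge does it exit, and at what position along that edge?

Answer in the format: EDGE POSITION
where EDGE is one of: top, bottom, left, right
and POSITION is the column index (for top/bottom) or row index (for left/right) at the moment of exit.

Answer: left 6

Derivation:
Step 1: enter (0,2), '.' pass, move down to (1,2)
Step 2: enter (1,2), '.' pass, move down to (2,2)
Step 3: enter (2,2), '.' pass, move down to (3,2)
Step 4: enter (3,2), '.' pass, move down to (4,2)
Step 5: enter (4,2), '.' pass, move down to (5,2)
Step 6: enter (5,2), '.' pass, move down to (6,2)
Step 7: enter (6,2), '/' deflects down->left, move left to (6,1)
Step 8: enter (6,1), '.' pass, move left to (6,0)
Step 9: enter (6,0), '.' pass, move left to (6,-1)
Step 10: at (6,-1) — EXIT via left edge, pos 6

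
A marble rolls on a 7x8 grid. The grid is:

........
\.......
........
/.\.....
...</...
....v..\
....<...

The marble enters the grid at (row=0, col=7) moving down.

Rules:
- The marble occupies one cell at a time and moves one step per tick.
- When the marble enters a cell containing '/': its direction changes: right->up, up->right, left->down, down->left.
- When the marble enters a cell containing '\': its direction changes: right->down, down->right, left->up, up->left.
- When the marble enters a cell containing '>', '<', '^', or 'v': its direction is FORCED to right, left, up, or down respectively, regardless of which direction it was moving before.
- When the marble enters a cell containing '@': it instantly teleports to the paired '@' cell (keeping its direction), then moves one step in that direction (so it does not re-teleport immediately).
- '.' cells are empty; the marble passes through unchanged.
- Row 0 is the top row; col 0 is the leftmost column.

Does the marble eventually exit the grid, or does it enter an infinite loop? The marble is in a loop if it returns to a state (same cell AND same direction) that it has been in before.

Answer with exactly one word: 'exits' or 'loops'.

Answer: exits

Derivation:
Step 1: enter (0,7), '.' pass, move down to (1,7)
Step 2: enter (1,7), '.' pass, move down to (2,7)
Step 3: enter (2,7), '.' pass, move down to (3,7)
Step 4: enter (3,7), '.' pass, move down to (4,7)
Step 5: enter (4,7), '.' pass, move down to (5,7)
Step 6: enter (5,7), '\' deflects down->right, move right to (5,8)
Step 7: at (5,8) — EXIT via right edge, pos 5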